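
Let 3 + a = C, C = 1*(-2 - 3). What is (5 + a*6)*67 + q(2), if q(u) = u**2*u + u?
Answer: -2871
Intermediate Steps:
C = -5 (C = 1*(-5) = -5)
a = -8 (a = -3 - 5 = -8)
q(u) = u + u**3 (q(u) = u**3 + u = u + u**3)
(5 + a*6)*67 + q(2) = (5 - 8*6)*67 + (2 + 2**3) = (5 - 48)*67 + (2 + 8) = -43*67 + 10 = -2881 + 10 = -2871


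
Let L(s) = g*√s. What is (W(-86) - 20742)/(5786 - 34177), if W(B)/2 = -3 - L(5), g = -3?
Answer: 20748/28391 - 6*√5/28391 ≈ 0.73032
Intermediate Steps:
L(s) = -3*√s
W(B) = -6 + 6*√5 (W(B) = 2*(-3 - (-3)*√5) = 2*(-3 + 3*√5) = -6 + 6*√5)
(W(-86) - 20742)/(5786 - 34177) = ((-6 + 6*√5) - 20742)/(5786 - 34177) = (-20748 + 6*√5)/(-28391) = (-20748 + 6*√5)*(-1/28391) = 20748/28391 - 6*√5/28391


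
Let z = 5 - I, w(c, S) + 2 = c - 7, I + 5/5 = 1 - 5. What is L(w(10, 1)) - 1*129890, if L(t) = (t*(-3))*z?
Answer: -129920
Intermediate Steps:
I = -5 (I = -1 + (1 - 5) = -1 - 4 = -5)
w(c, S) = -9 + c (w(c, S) = -2 + (c - 7) = -2 + (-7 + c) = -9 + c)
z = 10 (z = 5 - 1*(-5) = 5 + 5 = 10)
L(t) = -30*t (L(t) = (t*(-3))*10 = -3*t*10 = -30*t)
L(w(10, 1)) - 1*129890 = -30*(-9 + 10) - 1*129890 = -30*1 - 129890 = -30 - 129890 = -129920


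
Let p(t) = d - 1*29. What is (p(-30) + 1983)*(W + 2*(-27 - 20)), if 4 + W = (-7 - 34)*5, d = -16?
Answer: -587214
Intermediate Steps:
W = -209 (W = -4 + (-7 - 34)*5 = -4 - 41*5 = -4 - 205 = -209)
p(t) = -45 (p(t) = -16 - 1*29 = -16 - 29 = -45)
(p(-30) + 1983)*(W + 2*(-27 - 20)) = (-45 + 1983)*(-209 + 2*(-27 - 20)) = 1938*(-209 + 2*(-47)) = 1938*(-209 - 94) = 1938*(-303) = -587214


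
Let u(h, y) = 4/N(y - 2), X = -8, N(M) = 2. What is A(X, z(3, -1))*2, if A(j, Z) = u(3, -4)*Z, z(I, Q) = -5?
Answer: -20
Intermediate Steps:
u(h, y) = 2 (u(h, y) = 4/2 = 4*(1/2) = 2)
A(j, Z) = 2*Z
A(X, z(3, -1))*2 = (2*(-5))*2 = -10*2 = -20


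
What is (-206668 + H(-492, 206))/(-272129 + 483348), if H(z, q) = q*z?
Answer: -308020/211219 ≈ -1.4583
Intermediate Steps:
(-206668 + H(-492, 206))/(-272129 + 483348) = (-206668 + 206*(-492))/(-272129 + 483348) = (-206668 - 101352)/211219 = -308020*1/211219 = -308020/211219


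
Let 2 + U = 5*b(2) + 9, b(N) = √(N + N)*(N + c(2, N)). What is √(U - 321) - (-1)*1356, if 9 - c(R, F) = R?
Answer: 1356 + 4*I*√14 ≈ 1356.0 + 14.967*I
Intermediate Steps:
c(R, F) = 9 - R
b(N) = √2*√N*(7 + N) (b(N) = √(N + N)*(N + (9 - 1*2)) = √(2*N)*(N + (9 - 2)) = (√2*√N)*(N + 7) = (√2*√N)*(7 + N) = √2*√N*(7 + N))
U = 97 (U = -2 + (5*(√2*√2*(7 + 2)) + 9) = -2 + (5*(√2*√2*9) + 9) = -2 + (5*18 + 9) = -2 + (90 + 9) = -2 + 99 = 97)
√(U - 321) - (-1)*1356 = √(97 - 321) - (-1)*1356 = √(-224) - 1*(-1356) = 4*I*√14 + 1356 = 1356 + 4*I*√14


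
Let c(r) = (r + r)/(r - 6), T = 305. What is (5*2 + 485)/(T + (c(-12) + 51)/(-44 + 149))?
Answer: 155925/96232 ≈ 1.6203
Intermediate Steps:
c(r) = 2*r/(-6 + r) (c(r) = (2*r)/(-6 + r) = 2*r/(-6 + r))
(5*2 + 485)/(T + (c(-12) + 51)/(-44 + 149)) = (5*2 + 485)/(305 + (2*(-12)/(-6 - 12) + 51)/(-44 + 149)) = (10 + 485)/(305 + (2*(-12)/(-18) + 51)/105) = 495/(305 + (2*(-12)*(-1/18) + 51)*(1/105)) = 495/(305 + (4/3 + 51)*(1/105)) = 495/(305 + (157/3)*(1/105)) = 495/(305 + 157/315) = 495/(96232/315) = 495*(315/96232) = 155925/96232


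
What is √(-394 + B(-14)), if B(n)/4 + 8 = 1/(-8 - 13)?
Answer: 5*I*√7518/21 ≈ 20.644*I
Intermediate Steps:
B(n) = -676/21 (B(n) = -32 + 4/(-8 - 13) = -32 + 4/(-21) = -32 + 4*(-1/21) = -32 - 4/21 = -676/21)
√(-394 + B(-14)) = √(-394 - 676/21) = √(-8950/21) = 5*I*√7518/21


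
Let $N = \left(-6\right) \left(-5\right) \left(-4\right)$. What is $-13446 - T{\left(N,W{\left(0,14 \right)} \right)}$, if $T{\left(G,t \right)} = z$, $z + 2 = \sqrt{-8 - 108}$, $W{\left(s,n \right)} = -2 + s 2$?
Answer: $-13444 - 2 i \sqrt{29} \approx -13444.0 - 10.77 i$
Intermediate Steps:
$W{\left(s,n \right)} = -2 + 2 s$
$N = -120$ ($N = 30 \left(-4\right) = -120$)
$z = -2 + 2 i \sqrt{29}$ ($z = -2 + \sqrt{-8 - 108} = -2 + \sqrt{-116} = -2 + 2 i \sqrt{29} \approx -2.0 + 10.77 i$)
$T{\left(G,t \right)} = -2 + 2 i \sqrt{29}$
$-13446 - T{\left(N,W{\left(0,14 \right)} \right)} = -13446 - \left(-2 + 2 i \sqrt{29}\right) = -13446 + \left(2 - 2 i \sqrt{29}\right) = -13444 - 2 i \sqrt{29}$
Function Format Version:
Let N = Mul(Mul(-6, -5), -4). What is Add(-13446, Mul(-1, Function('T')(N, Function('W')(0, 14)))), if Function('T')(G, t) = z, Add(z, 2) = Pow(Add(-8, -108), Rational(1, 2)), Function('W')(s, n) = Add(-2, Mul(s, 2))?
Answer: Add(-13444, Mul(-2, I, Pow(29, Rational(1, 2)))) ≈ Add(-13444., Mul(-10.770, I))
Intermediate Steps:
Function('W')(s, n) = Add(-2, Mul(2, s))
N = -120 (N = Mul(30, -4) = -120)
z = Add(-2, Mul(2, I, Pow(29, Rational(1, 2)))) (z = Add(-2, Pow(Add(-8, -108), Rational(1, 2))) = Add(-2, Pow(-116, Rational(1, 2))) = Add(-2, Mul(2, I, Pow(29, Rational(1, 2)))) ≈ Add(-2.0000, Mul(10.770, I)))
Function('T')(G, t) = Add(-2, Mul(2, I, Pow(29, Rational(1, 2))))
Add(-13446, Mul(-1, Function('T')(N, Function('W')(0, 14)))) = Add(-13446, Mul(-1, Add(-2, Mul(2, I, Pow(29, Rational(1, 2)))))) = Add(-13446, Add(2, Mul(-2, I, Pow(29, Rational(1, 2))))) = Add(-13444, Mul(-2, I, Pow(29, Rational(1, 2))))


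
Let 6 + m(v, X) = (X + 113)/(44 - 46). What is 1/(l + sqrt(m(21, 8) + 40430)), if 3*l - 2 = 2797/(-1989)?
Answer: -14094054/2874289230181 + 35605089*sqrt(161454)/2874289230181 ≈ 0.0049725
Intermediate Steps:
m(v, X) = -125/2 - X/2 (m(v, X) = -6 + (X + 113)/(44 - 46) = -6 + (113 + X)/(-2) = -6 + (113 + X)*(-1/2) = -6 + (-113/2 - X/2) = -125/2 - X/2)
l = 1181/5967 (l = 2/3 + (2797/(-1989))/3 = 2/3 + (2797*(-1/1989))/3 = 2/3 + (1/3)*(-2797/1989) = 2/3 - 2797/5967 = 1181/5967 ≈ 0.19792)
1/(l + sqrt(m(21, 8) + 40430)) = 1/(1181/5967 + sqrt((-125/2 - 1/2*8) + 40430)) = 1/(1181/5967 + sqrt((-125/2 - 4) + 40430)) = 1/(1181/5967 + sqrt(-133/2 + 40430)) = 1/(1181/5967 + sqrt(80727/2)) = 1/(1181/5967 + sqrt(161454)/2)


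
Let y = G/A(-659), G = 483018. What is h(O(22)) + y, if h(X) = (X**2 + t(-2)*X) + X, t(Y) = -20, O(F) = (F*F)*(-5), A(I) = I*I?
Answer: 2563291971798/434281 ≈ 5.9024e+6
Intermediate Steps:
A(I) = I**2
O(F) = -5*F**2 (O(F) = F**2*(-5) = -5*F**2)
y = 483018/434281 (y = 483018/((-659)**2) = 483018/434281 ≈ 1.1122)
h(X) = X**2 - 19*X (h(X) = (X**2 - 20*X) + X = X**2 - 19*X)
h(O(22)) + y = (-5*22**2)*(-19 - 5*22**2) + 483018/434281 = (-5*484)*(-19 - 5*484) + 483018/434281 = -2420*(-19 - 2420) + 483018/434281 = -2420*(-2439) + 483018/434281 = 5902380 + 483018/434281 = 2563291971798/434281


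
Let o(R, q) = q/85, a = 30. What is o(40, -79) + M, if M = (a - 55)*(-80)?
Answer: 169921/85 ≈ 1999.1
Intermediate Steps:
o(R, q) = q/85 (o(R, q) = q*(1/85) = q/85)
M = 2000 (M = (30 - 55)*(-80) = -25*(-80) = 2000)
o(40, -79) + M = (1/85)*(-79) + 2000 = -79/85 + 2000 = 169921/85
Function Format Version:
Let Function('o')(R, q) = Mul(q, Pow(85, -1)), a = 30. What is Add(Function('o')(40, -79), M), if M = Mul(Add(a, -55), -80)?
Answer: Rational(169921, 85) ≈ 1999.1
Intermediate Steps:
Function('o')(R, q) = Mul(Rational(1, 85), q) (Function('o')(R, q) = Mul(q, Rational(1, 85)) = Mul(Rational(1, 85), q))
M = 2000 (M = Mul(Add(30, -55), -80) = Mul(-25, -80) = 2000)
Add(Function('o')(40, -79), M) = Add(Mul(Rational(1, 85), -79), 2000) = Add(Rational(-79, 85), 2000) = Rational(169921, 85)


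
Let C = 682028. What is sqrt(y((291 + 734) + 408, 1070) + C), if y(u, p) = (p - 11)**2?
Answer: sqrt(1803509) ≈ 1342.9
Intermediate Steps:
y(u, p) = (-11 + p)**2
sqrt(y((291 + 734) + 408, 1070) + C) = sqrt((-11 + 1070)**2 + 682028) = sqrt(1059**2 + 682028) = sqrt(1121481 + 682028) = sqrt(1803509)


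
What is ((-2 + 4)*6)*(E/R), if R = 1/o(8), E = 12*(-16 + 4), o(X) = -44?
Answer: 76032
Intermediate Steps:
E = -144 (E = 12*(-12) = -144)
R = -1/44 (R = 1/(-44) = -1/44 ≈ -0.022727)
((-2 + 4)*6)*(E/R) = ((-2 + 4)*6)*(-144/(-1/44)) = (2*6)*(-144*(-44)) = 12*6336 = 76032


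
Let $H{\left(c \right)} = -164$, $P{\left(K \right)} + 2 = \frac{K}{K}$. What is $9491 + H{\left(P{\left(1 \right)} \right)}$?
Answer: $9327$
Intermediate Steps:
$P{\left(K \right)} = -1$ ($P{\left(K \right)} = -2 + \frac{K}{K} = -2 + 1 = -1$)
$9491 + H{\left(P{\left(1 \right)} \right)} = 9491 - 164 = 9327$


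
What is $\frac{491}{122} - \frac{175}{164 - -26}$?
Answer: $\frac{3597}{1159} \approx 3.1035$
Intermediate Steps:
$\frac{491}{122} - \frac{175}{164 - -26} = 491 \cdot \frac{1}{122} - \frac{175}{164 + 26} = \frac{491}{122} - \frac{175}{190} = \frac{491}{122} - \frac{35}{38} = \frac{3597}{1159}$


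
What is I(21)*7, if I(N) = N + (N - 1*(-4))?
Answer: 322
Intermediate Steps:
I(N) = 4 + 2*N (I(N) = N + (N + 4) = N + (4 + N) = 4 + 2*N)
I(21)*7 = (4 + 2*21)*7 = (4 + 42)*7 = 46*7 = 322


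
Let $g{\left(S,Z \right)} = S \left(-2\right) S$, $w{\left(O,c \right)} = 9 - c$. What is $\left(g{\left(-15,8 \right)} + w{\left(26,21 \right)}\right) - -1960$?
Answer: $1498$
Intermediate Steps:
$g{\left(S,Z \right)} = - 2 S^{2}$ ($g{\left(S,Z \right)} = - 2 S S = - 2 S^{2}$)
$\left(g{\left(-15,8 \right)} + w{\left(26,21 \right)}\right) - -1960 = \left(- 2 \left(-15\right)^{2} + \left(9 - 21\right)\right) - -1960 = \left(\left(-2\right) 225 + \left(9 - 21\right)\right) + 1960 = \left(-450 - 12\right) + 1960 = -462 + 1960 = 1498$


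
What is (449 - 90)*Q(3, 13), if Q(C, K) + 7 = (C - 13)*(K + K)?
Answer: -95853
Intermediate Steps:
Q(C, K) = -7 + 2*K*(-13 + C) (Q(C, K) = -7 + (C - 13)*(K + K) = -7 + (-13 + C)*(2*K) = -7 + 2*K*(-13 + C))
(449 - 90)*Q(3, 13) = (449 - 90)*(-7 - 26*13 + 2*3*13) = 359*(-7 - 338 + 78) = 359*(-267) = -95853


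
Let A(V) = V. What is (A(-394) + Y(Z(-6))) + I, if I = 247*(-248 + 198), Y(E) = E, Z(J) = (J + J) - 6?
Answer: -12762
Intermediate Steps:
Z(J) = -6 + 2*J (Z(J) = 2*J - 6 = -6 + 2*J)
I = -12350 (I = 247*(-50) = -12350)
(A(-394) + Y(Z(-6))) + I = (-394 + (-6 + 2*(-6))) - 12350 = (-394 + (-6 - 12)) - 12350 = (-394 - 18) - 12350 = -412 - 12350 = -12762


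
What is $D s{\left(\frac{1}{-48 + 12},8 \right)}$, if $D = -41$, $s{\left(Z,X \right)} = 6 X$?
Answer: $-1968$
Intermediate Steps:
$D s{\left(\frac{1}{-48 + 12},8 \right)} = - 41 \cdot 6 \cdot 8 = \left(-41\right) 48 = -1968$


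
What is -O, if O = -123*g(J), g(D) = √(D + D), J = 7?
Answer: 123*√14 ≈ 460.22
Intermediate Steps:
g(D) = √2*√D (g(D) = √(2*D) = √2*√D)
O = -123*√14 (O = -123*√2*√7 = -123*√14 ≈ -460.22)
-O = -(-123)*√14 = 123*√14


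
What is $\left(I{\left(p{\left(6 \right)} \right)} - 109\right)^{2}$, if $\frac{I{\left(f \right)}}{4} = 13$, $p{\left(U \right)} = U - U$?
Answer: $3249$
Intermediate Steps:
$p{\left(U \right)} = 0$
$I{\left(f \right)} = 52$ ($I{\left(f \right)} = 4 \cdot 13 = 52$)
$\left(I{\left(p{\left(6 \right)} \right)} - 109\right)^{2} = \left(52 - 109\right)^{2} = \left(-57\right)^{2} = 3249$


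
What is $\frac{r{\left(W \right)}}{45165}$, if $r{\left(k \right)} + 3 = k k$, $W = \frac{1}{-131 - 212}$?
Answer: $- \frac{352946}{5313617085} \approx -6.6423 \cdot 10^{-5}$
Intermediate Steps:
$W = - \frac{1}{343}$ ($W = \frac{1}{-343} = - \frac{1}{343} \approx -0.0029155$)
$r{\left(k \right)} = -3 + k^{2}$ ($r{\left(k \right)} = -3 + k k = -3 + k^{2}$)
$\frac{r{\left(W \right)}}{45165} = \frac{-3 + \left(- \frac{1}{343}\right)^{2}}{45165} = \left(-3 + \frac{1}{117649}\right) \frac{1}{45165} = \left(- \frac{352946}{117649}\right) \frac{1}{45165} = - \frac{352946}{5313617085}$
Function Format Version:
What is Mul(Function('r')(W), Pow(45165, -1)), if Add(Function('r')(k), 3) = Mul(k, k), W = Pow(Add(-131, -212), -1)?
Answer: Rational(-352946, 5313617085) ≈ -6.6423e-5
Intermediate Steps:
W = Rational(-1, 343) (W = Pow(-343, -1) = Rational(-1, 343) ≈ -0.0029155)
Function('r')(k) = Add(-3, Pow(k, 2)) (Function('r')(k) = Add(-3, Mul(k, k)) = Add(-3, Pow(k, 2)))
Mul(Function('r')(W), Pow(45165, -1)) = Mul(Add(-3, Pow(Rational(-1, 343), 2)), Pow(45165, -1)) = Mul(Add(-3, Rational(1, 117649)), Rational(1, 45165)) = Mul(Rational(-352946, 117649), Rational(1, 45165)) = Rational(-352946, 5313617085)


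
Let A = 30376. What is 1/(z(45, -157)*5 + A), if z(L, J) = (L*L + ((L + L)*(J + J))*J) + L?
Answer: 1/22224826 ≈ 4.4995e-8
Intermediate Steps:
z(L, J) = L + L² + 4*L*J² (z(L, J) = (L² + ((2*L)*(2*J))*J) + L = (L² + (4*J*L)*J) + L = (L² + 4*L*J²) + L = L + L² + 4*L*J²)
1/(z(45, -157)*5 + A) = 1/((45*(1 + 45 + 4*(-157)²))*5 + 30376) = 1/((45*(1 + 45 + 4*24649))*5 + 30376) = 1/((45*(1 + 45 + 98596))*5 + 30376) = 1/((45*98642)*5 + 30376) = 1/(4438890*5 + 30376) = 1/(22194450 + 30376) = 1/22224826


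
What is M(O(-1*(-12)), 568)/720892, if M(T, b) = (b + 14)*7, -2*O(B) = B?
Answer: 2037/360446 ≈ 0.0056513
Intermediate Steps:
O(B) = -B/2
M(T, b) = 98 + 7*b (M(T, b) = (14 + b)*7 = 98 + 7*b)
M(O(-1*(-12)), 568)/720892 = (98 + 7*568)/720892 = (98 + 3976)*(1/720892) = 4074*(1/720892) = 2037/360446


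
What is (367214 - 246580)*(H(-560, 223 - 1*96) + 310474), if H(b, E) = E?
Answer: 37469041034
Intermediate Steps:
(367214 - 246580)*(H(-560, 223 - 1*96) + 310474) = (367214 - 246580)*((223 - 1*96) + 310474) = 120634*((223 - 96) + 310474) = 120634*(127 + 310474) = 120634*310601 = 37469041034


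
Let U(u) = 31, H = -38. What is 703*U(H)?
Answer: 21793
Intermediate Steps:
703*U(H) = 703*31 = 21793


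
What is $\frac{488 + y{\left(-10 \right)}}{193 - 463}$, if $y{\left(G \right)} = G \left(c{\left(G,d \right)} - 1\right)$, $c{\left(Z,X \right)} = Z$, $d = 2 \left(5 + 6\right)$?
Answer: $- \frac{299}{135} \approx -2.2148$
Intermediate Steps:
$d = 22$ ($d = 2 \cdot 11 = 22$)
$y{\left(G \right)} = G \left(-1 + G\right)$ ($y{\left(G \right)} = G \left(G - 1\right) = G \left(-1 + G\right)$)
$\frac{488 + y{\left(-10 \right)}}{193 - 463} = \frac{488 - 10 \left(-1 - 10\right)}{193 - 463} = \frac{488 - -110}{-270} = \left(488 + 110\right) \left(- \frac{1}{270}\right) = 598 \left(- \frac{1}{270}\right) = - \frac{299}{135}$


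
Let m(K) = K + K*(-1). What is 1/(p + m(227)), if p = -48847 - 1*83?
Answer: -1/48930 ≈ -2.0437e-5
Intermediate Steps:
m(K) = 0 (m(K) = K - K = 0)
p = -48930 (p = -48847 - 83 = -48930)
1/(p + m(227)) = 1/(-48930 + 0) = 1/(-48930) = -1/48930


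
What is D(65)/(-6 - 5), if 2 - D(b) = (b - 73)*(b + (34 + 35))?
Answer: -1074/11 ≈ -97.636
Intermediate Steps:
D(b) = 2 - (-73 + b)*(69 + b) (D(b) = 2 - (b - 73)*(b + (34 + 35)) = 2 - (-73 + b)*(b + 69) = 2 - (-73 + b)*(69 + b))
D(65)/(-6 - 5) = (5039 - 1*65**2 + 4*65)/(-6 - 5) = (5039 - 1*4225 + 260)/(-11) = -(5039 - 4225 + 260)/11 = -1/11*1074 = -1074/11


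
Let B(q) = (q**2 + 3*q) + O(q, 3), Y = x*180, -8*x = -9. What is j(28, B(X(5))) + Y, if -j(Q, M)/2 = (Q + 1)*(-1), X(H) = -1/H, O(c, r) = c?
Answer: 521/2 ≈ 260.50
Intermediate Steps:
x = 9/8 (x = -1/8*(-9) = 9/8 ≈ 1.1250)
Y = 405/2 (Y = (9/8)*180 = 405/2 ≈ 202.50)
B(q) = q**2 + 4*q (B(q) = (q**2 + 3*q) + q = q**2 + 4*q)
j(Q, M) = 2 + 2*Q (j(Q, M) = -2*(Q + 1)*(-1) = -2*(1 + Q)*(-1) = -2*(-1 - Q) = 2 + 2*Q)
j(28, B(X(5))) + Y = (2 + 2*28) + 405/2 = (2 + 56) + 405/2 = 58 + 405/2 = 521/2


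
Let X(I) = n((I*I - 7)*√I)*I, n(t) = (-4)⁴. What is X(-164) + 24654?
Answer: -17330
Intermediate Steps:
n(t) = 256
X(I) = 256*I
X(-164) + 24654 = 256*(-164) + 24654 = -41984 + 24654 = -17330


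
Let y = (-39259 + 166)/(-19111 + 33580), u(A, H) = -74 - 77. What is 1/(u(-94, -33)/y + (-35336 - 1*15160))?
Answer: -13031/657285103 ≈ -1.9826e-5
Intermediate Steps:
u(A, H) = -151
y = -13031/4823 (y = -39093/14469 = -39093*1/14469 = -13031/4823 ≈ -2.7018)
1/(u(-94, -33)/y + (-35336 - 1*15160)) = 1/(-151/(-13031/4823) + (-35336 - 1*15160)) = 1/(-151*(-4823/13031) + (-35336 - 15160)) = 1/(728273/13031 - 50496) = 1/(-657285103/13031) = -13031/657285103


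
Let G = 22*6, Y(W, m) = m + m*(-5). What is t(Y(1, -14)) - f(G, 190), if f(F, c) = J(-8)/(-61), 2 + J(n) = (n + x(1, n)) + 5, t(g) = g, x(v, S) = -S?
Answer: 3419/61 ≈ 56.049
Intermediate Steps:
Y(W, m) = -4*m (Y(W, m) = m - 5*m = -4*m)
J(n) = 3 (J(n) = -2 + ((n - n) + 5) = -2 + (0 + 5) = -2 + 5 = 3)
G = 132
f(F, c) = -3/61 (f(F, c) = 3/(-61) = 3*(-1/61) = -3/61)
t(Y(1, -14)) - f(G, 190) = -4*(-14) - 1*(-3/61) = 56 + 3/61 = 3419/61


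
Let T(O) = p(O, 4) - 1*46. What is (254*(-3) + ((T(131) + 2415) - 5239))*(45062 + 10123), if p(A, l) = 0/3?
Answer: -200431920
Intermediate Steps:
p(A, l) = 0 (p(A, l) = 0*(1/3) = 0)
T(O) = -46 (T(O) = 0 - 1*46 = 0 - 46 = -46)
(254*(-3) + ((T(131) + 2415) - 5239))*(45062 + 10123) = (254*(-3) + ((-46 + 2415) - 5239))*(45062 + 10123) = (-762 + (2369 - 5239))*55185 = (-762 - 2870)*55185 = -3632*55185 = -200431920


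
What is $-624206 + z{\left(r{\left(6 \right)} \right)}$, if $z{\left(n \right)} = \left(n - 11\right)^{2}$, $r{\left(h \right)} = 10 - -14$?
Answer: $-624037$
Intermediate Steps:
$r{\left(h \right)} = 24$ ($r{\left(h \right)} = 10 + 14 = 24$)
$z{\left(n \right)} = \left(-11 + n\right)^{2}$
$-624206 + z{\left(r{\left(6 \right)} \right)} = -624206 + \left(-11 + 24\right)^{2} = -624206 + 13^{2} = -624206 + 169 = -624037$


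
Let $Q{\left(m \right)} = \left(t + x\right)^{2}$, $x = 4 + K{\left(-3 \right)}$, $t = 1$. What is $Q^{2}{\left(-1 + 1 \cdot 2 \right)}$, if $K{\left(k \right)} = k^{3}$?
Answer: $234256$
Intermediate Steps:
$x = -23$ ($x = 4 + \left(-3\right)^{3} = 4 - 27 = -23$)
$Q{\left(m \right)} = 484$ ($Q{\left(m \right)} = \left(1 - 23\right)^{2} = \left(-22\right)^{2} = 484$)
$Q^{2}{\left(-1 + 1 \cdot 2 \right)} = 484^{2} = 234256$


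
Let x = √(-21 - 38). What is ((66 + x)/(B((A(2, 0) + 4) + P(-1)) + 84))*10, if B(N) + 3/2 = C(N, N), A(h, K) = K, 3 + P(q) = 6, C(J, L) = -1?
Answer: 1320/163 + 20*I*√59/163 ≈ 8.0982 + 0.94247*I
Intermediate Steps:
P(q) = 3 (P(q) = -3 + 6 = 3)
x = I*√59 (x = √(-59) = I*√59 ≈ 7.6811*I)
B(N) = -5/2 (B(N) = -3/2 - 1 = -5/2)
((66 + x)/(B((A(2, 0) + 4) + P(-1)) + 84))*10 = ((66 + I*√59)/(-5/2 + 84))*10 = ((66 + I*√59)/(163/2))*10 = ((66 + I*√59)*(2/163))*10 = (132/163 + 2*I*√59/163)*10 = 1320/163 + 20*I*√59/163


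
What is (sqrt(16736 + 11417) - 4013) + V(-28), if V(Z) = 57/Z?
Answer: -112421/28 + sqrt(28153) ≈ -3847.2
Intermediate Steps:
(sqrt(16736 + 11417) - 4013) + V(-28) = (sqrt(16736 + 11417) - 4013) + 57/(-28) = (sqrt(28153) - 4013) + 57*(-1/28) = (-4013 + sqrt(28153)) - 57/28 = -112421/28 + sqrt(28153)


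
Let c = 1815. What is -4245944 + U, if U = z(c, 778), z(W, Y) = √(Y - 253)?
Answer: -4245944 + 5*√21 ≈ -4.2459e+6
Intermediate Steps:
z(W, Y) = √(-253 + Y)
U = 5*√21 (U = √(-253 + 778) = √525 = 5*√21 ≈ 22.913)
-4245944 + U = -4245944 + 5*√21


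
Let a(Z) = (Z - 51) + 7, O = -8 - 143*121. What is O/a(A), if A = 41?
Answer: 17311/3 ≈ 5770.3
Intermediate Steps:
O = -17311 (O = -8 - 17303 = -17311)
a(Z) = -44 + Z (a(Z) = (-51 + Z) + 7 = -44 + Z)
O/a(A) = -17311/(-44 + 41) = -17311/(-3) = -17311*(-⅓) = 17311/3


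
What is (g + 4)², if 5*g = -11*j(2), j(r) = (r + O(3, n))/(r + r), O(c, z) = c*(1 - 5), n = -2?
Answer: 361/4 ≈ 90.250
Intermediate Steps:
O(c, z) = -4*c (O(c, z) = c*(-4) = -4*c)
j(r) = (-12 + r)/(2*r) (j(r) = (r - 4*3)/(r + r) = (r - 12)/((2*r)) = (-12 + r)*(1/(2*r)) = (-12 + r)/(2*r))
g = 11/2 (g = (-11*(-12 + 2)/(2*2))/5 = (-11*(-10)/(2*2))/5 = (-11*(-5/2))/5 = (⅕)*(55/2) = 11/2 ≈ 5.5000)
(g + 4)² = (11/2 + 4)² = (19/2)² = 361/4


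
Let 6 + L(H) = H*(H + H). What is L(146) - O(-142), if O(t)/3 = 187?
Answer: 42065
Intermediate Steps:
L(H) = -6 + 2*H**2 (L(H) = -6 + H*(H + H) = -6 + H*(2*H) = -6 + 2*H**2)
O(t) = 561 (O(t) = 3*187 = 561)
L(146) - O(-142) = (-6 + 2*146**2) - 1*561 = (-6 + 2*21316) - 561 = (-6 + 42632) - 561 = 42626 - 561 = 42065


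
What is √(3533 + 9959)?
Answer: 2*√3373 ≈ 116.16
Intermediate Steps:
√(3533 + 9959) = √13492 = 2*√3373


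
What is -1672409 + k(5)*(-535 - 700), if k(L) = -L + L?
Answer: -1672409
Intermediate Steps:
k(L) = 0
-1672409 + k(5)*(-535 - 700) = -1672409 + 0*(-535 - 700) = -1672409 + 0*(-1235) = -1672409 + 0 = -1672409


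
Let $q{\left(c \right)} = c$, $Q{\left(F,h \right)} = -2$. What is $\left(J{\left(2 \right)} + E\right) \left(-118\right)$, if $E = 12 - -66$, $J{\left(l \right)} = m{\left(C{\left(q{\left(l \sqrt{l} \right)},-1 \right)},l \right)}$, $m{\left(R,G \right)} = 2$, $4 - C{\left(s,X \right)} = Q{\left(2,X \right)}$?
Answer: $-9440$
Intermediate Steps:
$C{\left(s,X \right)} = 6$ ($C{\left(s,X \right)} = 4 - -2 = 4 + 2 = 6$)
$J{\left(l \right)} = 2$
$E = 78$ ($E = 12 + 66 = 78$)
$\left(J{\left(2 \right)} + E\right) \left(-118\right) = \left(2 + 78\right) \left(-118\right) = 80 \left(-118\right) = -9440$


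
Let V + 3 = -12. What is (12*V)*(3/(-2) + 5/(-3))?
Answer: 570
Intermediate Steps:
V = -15 (V = -3 - 12 = -15)
(12*V)*(3/(-2) + 5/(-3)) = (12*(-15))*(3/(-2) + 5/(-3)) = -180*(3*(-½) + 5*(-⅓)) = -180*(-3/2 - 5/3) = -180*(-19/6) = 570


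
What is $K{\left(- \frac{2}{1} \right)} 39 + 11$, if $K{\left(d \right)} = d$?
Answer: $-67$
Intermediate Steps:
$K{\left(- \frac{2}{1} \right)} 39 + 11 = - \frac{2}{1} \cdot 39 + 11 = \left(-2\right) 1 \cdot 39 + 11 = \left(-2\right) 39 + 11 = -78 + 11 = -67$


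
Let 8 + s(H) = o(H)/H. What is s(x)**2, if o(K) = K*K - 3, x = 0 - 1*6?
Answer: 729/4 ≈ 182.25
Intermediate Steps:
x = -6 (x = 0 - 6 = -6)
o(K) = -3 + K**2 (o(K) = K**2 - 3 = -3 + K**2)
s(H) = -8 + (-3 + H**2)/H
s(x)**2 = (-8 - 6 - 3/(-6))**2 = (-8 - 6 - 3*(-1/6))**2 = (-8 - 6 + 1/2)**2 = (-27/2)**2 = 729/4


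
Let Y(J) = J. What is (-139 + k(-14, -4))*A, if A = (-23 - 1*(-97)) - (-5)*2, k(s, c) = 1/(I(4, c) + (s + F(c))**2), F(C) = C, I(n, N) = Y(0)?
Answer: -315245/27 ≈ -11676.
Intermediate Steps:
I(n, N) = 0
k(s, c) = (c + s)**(-2) (k(s, c) = 1/(0 + (s + c)**2) = 1/(0 + (c + s)**2) = 1/((c + s)**2) = (c + s)**(-2))
A = 84 (A = (-23 + 97) - 1*(-10) = 74 + 10 = 84)
(-139 + k(-14, -4))*A = (-139 + (-4 - 14)**(-2))*84 = (-139 + (-18)**(-2))*84 = (-139 + 1/324)*84 = -45035/324*84 = -315245/27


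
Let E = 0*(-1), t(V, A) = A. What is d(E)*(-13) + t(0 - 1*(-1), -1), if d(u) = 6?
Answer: -79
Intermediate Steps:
E = 0
d(E)*(-13) + t(0 - 1*(-1), -1) = 6*(-13) - 1 = -78 - 1 = -79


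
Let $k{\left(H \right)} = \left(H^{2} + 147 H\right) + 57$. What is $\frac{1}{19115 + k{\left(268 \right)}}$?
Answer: $\frac{1}{130392} \approx 7.6692 \cdot 10^{-6}$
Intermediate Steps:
$k{\left(H \right)} = 57 + H^{2} + 147 H$
$\frac{1}{19115 + k{\left(268 \right)}} = \frac{1}{19115 + \left(57 + 268^{2} + 147 \cdot 268\right)} = \frac{1}{19115 + \left(57 + 71824 + 39396\right)} = \frac{1}{19115 + 111277} = \frac{1}{130392}$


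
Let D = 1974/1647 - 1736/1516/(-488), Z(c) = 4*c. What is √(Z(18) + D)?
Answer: √1408500314551/138714 ≈ 8.5558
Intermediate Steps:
D = 999481/832284 (D = 1974*(1/1647) - 1736*1/1516*(-1/488) = 658/549 - 434/379*(-1/488) = 658/549 + 217/92476 = 999481/832284 ≈ 1.2009)
√(Z(18) + D) = √(4*18 + 999481/832284) = √(72 + 999481/832284) = √(60923929/832284) = √1408500314551/138714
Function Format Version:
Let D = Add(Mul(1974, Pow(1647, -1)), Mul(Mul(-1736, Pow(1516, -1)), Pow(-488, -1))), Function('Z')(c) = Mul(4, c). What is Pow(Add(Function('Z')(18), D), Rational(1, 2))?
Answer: Mul(Rational(1, 138714), Pow(1408500314551, Rational(1, 2))) ≈ 8.5558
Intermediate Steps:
D = Rational(999481, 832284) (D = Add(Mul(1974, Rational(1, 1647)), Mul(Mul(-1736, Rational(1, 1516)), Rational(-1, 488))) = Add(Rational(658, 549), Mul(Rational(-434, 379), Rational(-1, 488))) = Add(Rational(658, 549), Rational(217, 92476)) = Rational(999481, 832284) ≈ 1.2009)
Pow(Add(Function('Z')(18), D), Rational(1, 2)) = Pow(Add(Mul(4, 18), Rational(999481, 832284)), Rational(1, 2)) = Pow(Add(72, Rational(999481, 832284)), Rational(1, 2)) = Pow(Rational(60923929, 832284), Rational(1, 2)) = Mul(Rational(1, 138714), Pow(1408500314551, Rational(1, 2)))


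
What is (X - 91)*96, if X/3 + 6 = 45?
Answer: 2496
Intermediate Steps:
X = 117 (X = -18 + 3*45 = -18 + 135 = 117)
(X - 91)*96 = (117 - 91)*96 = 26*96 = 2496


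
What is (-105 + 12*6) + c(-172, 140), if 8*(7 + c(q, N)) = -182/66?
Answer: -10651/264 ≈ -40.345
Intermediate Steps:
c(q, N) = -1939/264 (c(q, N) = -7 + (-182/66)/8 = -7 + (-182*1/66)/8 = -7 + (⅛)*(-91/33) = -7 - 91/264 = -1939/264)
(-105 + 12*6) + c(-172, 140) = (-105 + 12*6) - 1939/264 = (-105 + 72) - 1939/264 = -33 - 1939/264 = -10651/264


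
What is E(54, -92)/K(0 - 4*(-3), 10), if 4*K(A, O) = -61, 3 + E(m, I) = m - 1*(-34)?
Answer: -340/61 ≈ -5.5738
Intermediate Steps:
E(m, I) = 31 + m (E(m, I) = -3 + (m - 1*(-34)) = -3 + (m + 34) = -3 + (34 + m) = 31 + m)
K(A, O) = -61/4 (K(A, O) = (1/4)*(-61) = -61/4)
E(54, -92)/K(0 - 4*(-3), 10) = (31 + 54)/(-61/4) = 85*(-4/61) = -340/61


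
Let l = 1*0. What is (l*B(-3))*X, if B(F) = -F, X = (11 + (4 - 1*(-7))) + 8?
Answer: 0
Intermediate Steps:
l = 0
X = 30 (X = (11 + (4 + 7)) + 8 = (11 + 11) + 8 = 22 + 8 = 30)
(l*B(-3))*X = (0*(-1*(-3)))*30 = (0*3)*30 = 0*30 = 0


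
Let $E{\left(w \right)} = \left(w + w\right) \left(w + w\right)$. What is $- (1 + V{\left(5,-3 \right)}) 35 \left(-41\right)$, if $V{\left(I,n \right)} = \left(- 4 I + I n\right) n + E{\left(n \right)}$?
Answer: $203770$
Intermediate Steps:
$E{\left(w \right)} = 4 w^{2}$ ($E{\left(w \right)} = 2 w 2 w = 4 w^{2}$)
$V{\left(I,n \right)} = 4 n^{2} + n \left(- 4 I + I n\right)$ ($V{\left(I,n \right)} = \left(- 4 I + I n\right) n + 4 n^{2} = n \left(- 4 I + I n\right) + 4 n^{2} = 4 n^{2} + n \left(- 4 I + I n\right)$)
$- (1 + V{\left(5,-3 \right)}) 35 \left(-41\right) = - (1 - 3 \left(\left(-4\right) 5 + 4 \left(-3\right) + 5 \left(-3\right)\right)) 35 \left(-41\right) = - (1 - 3 \left(-20 - 12 - 15\right)) 35 \left(-41\right) = - (1 - -141) 35 \left(-41\right) = - (1 + 141) 35 \left(-41\right) = \left(-1\right) 142 \cdot 35 \left(-41\right) = \left(-142\right) 35 \left(-41\right) = \left(-4970\right) \left(-41\right) = 203770$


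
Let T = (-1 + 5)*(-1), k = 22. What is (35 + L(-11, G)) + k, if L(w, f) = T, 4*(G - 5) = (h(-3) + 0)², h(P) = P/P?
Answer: 53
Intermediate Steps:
h(P) = 1
G = 21/4 (G = 5 + (1 + 0)²/4 = 5 + (¼)*1² = 5 + (¼)*1 = 5 + ¼ = 21/4 ≈ 5.2500)
T = -4 (T = 4*(-1) = -4)
L(w, f) = -4
(35 + L(-11, G)) + k = (35 - 4) + 22 = 31 + 22 = 53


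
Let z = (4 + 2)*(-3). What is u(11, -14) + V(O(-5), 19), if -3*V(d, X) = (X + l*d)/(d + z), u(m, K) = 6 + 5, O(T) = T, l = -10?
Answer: 12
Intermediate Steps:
u(m, K) = 11
z = -18 (z = 6*(-3) = -18)
V(d, X) = -(X - 10*d)/(3*(-18 + d)) (V(d, X) = -(X - 10*d)/(3*(d - 18)) = -(X - 10*d)/(3*(-18 + d)))
u(11, -14) + V(O(-5), 19) = 11 + (-1*19 + 10*(-5))/(3*(-18 - 5)) = 11 + (⅓)*(-19 - 50)/(-23) = 11 + (⅓)*(-1/23)*(-69) = 11 + 1 = 12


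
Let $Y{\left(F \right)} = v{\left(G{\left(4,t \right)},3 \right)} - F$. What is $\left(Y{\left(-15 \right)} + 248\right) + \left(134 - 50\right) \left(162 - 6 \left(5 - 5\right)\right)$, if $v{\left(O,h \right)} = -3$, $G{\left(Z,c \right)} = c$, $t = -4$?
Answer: $13868$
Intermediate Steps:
$Y{\left(F \right)} = -3 - F$
$\left(Y{\left(-15 \right)} + 248\right) + \left(134 - 50\right) \left(162 - 6 \left(5 - 5\right)\right) = \left(\left(-3 - -15\right) + 248\right) + \left(134 - 50\right) \left(162 - 6 \left(5 - 5\right)\right) = \left(\left(-3 + 15\right) + 248\right) + 84 \left(162 - 0\right) = \left(12 + 248\right) + 84 \left(162 + 0\right) = 260 + 84 \cdot 162 = 260 + 13608 = 13868$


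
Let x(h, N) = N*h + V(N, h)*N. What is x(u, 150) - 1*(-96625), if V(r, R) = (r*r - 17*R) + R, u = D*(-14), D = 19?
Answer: 4070125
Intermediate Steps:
u = -266 (u = 19*(-14) = -266)
V(r, R) = r² - 16*R (V(r, R) = (r² - 17*R) + R = r² - 16*R)
x(h, N) = N*h + N*(N² - 16*h) (x(h, N) = N*h + (N² - 16*h)*N = N*h + N*(N² - 16*h))
x(u, 150) - 1*(-96625) = 150*(150² - 15*(-266)) - 1*(-96625) = 150*(22500 + 3990) + 96625 = 150*26490 + 96625 = 3973500 + 96625 = 4070125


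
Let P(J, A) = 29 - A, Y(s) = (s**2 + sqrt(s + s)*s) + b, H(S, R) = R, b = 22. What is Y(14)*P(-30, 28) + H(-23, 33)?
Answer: 251 + 28*sqrt(7) ≈ 325.08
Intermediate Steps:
Y(s) = 22 + s**2 + sqrt(2)*s**(3/2) (Y(s) = (s**2 + sqrt(s + s)*s) + 22 = (s**2 + sqrt(2*s)*s) + 22 = (s**2 + (sqrt(2)*sqrt(s))*s) + 22 = (s**2 + sqrt(2)*s**(3/2)) + 22 = 22 + s**2 + sqrt(2)*s**(3/2))
Y(14)*P(-30, 28) + H(-23, 33) = (22 + 14**2 + sqrt(2)*14**(3/2))*(29 - 1*28) + 33 = (22 + 196 + sqrt(2)*(14*sqrt(14)))*(29 - 28) + 33 = (22 + 196 + 28*sqrt(7))*1 + 33 = (218 + 28*sqrt(7))*1 + 33 = (218 + 28*sqrt(7)) + 33 = 251 + 28*sqrt(7)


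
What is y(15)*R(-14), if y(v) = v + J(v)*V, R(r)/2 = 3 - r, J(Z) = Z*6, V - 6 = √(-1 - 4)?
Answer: 18870 + 3060*I*√5 ≈ 18870.0 + 6842.4*I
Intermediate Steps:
V = 6 + I*√5 (V = 6 + √(-1 - 4) = 6 + √(-5) = 6 + I*√5 ≈ 6.0 + 2.2361*I)
J(Z) = 6*Z
R(r) = 6 - 2*r (R(r) = 2*(3 - r) = 6 - 2*r)
y(v) = v + 6*v*(6 + I*√5) (y(v) = v + (6*v)*(6 + I*√5) = v + 6*v*(6 + I*√5))
y(15)*R(-14) = (15*(37 + 6*I*√5))*(6 - 2*(-14)) = (555 + 90*I*√5)*(6 + 28) = (555 + 90*I*√5)*34 = 18870 + 3060*I*√5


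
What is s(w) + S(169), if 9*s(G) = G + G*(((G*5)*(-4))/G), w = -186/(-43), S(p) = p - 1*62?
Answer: 12625/129 ≈ 97.868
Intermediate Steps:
S(p) = -62 + p (S(p) = p - 62 = -62 + p)
w = 186/43 (w = -186*(-1/43) = 186/43 ≈ 4.3256)
s(G) = -19*G/9 (s(G) = (G + G*(((G*5)*(-4))/G))/9 = (G + G*(((5*G)*(-4))/G))/9 = (G + G*((-20*G)/G))/9 = (G + G*(-20))/9 = (G - 20*G)/9 = (-19*G)/9 = -19*G/9)
s(w) + S(169) = -19/9*186/43 + (-62 + 169) = -1178/129 + 107 = 12625/129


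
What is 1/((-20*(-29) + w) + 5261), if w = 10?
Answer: 1/5851 ≈ 0.00017091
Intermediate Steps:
1/((-20*(-29) + w) + 5261) = 1/((-20*(-29) + 10) + 5261) = 1/((580 + 10) + 5261) = 1/(590 + 5261) = 1/5851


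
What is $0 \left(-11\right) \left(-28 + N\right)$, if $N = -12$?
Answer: $0$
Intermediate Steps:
$0 \left(-11\right) \left(-28 + N\right) = 0 \left(-11\right) \left(-28 - 12\right) = 0 \left(-40\right) = 0$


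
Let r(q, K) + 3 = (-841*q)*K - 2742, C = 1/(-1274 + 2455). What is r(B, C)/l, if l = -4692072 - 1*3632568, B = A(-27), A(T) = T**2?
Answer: 214163/546188880 ≈ 0.00039210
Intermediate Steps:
B = 729 (B = (-27)**2 = 729)
C = 1/1181 ≈ 0.00084674
r(q, K) = -2745 - 841*K*q (r(q, K) = -3 + ((-841*q)*K - 2742) = -3 + (-841*K*q - 2742) = -3 + (-2742 - 841*K*q) = -2745 - 841*K*q)
l = -8324640 (l = -4692072 - 3632568 = -8324640)
r(B, C)/l = (-2745 - 841*1/1181*729)/(-8324640) = (-2745 - 613089/1181)*(-1/8324640) = -3854934/1181*(-1/8324640) = 214163/546188880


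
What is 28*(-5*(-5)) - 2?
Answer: 698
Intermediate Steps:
28*(-5*(-5)) - 2 = 28*25 - 2 = 700 - 2 = 698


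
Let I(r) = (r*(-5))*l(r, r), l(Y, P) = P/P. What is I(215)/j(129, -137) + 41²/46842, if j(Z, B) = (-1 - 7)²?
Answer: -25123783/1498944 ≈ -16.761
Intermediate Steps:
j(Z, B) = 64 (j(Z, B) = (-8)² = 64)
l(Y, P) = 1
I(r) = -5*r (I(r) = (r*(-5))*1 = -5*r*1 = -5*r)
I(215)/j(129, -137) + 41²/46842 = -5*215/64 + 41²/46842 = -1075*1/64 + 1681*(1/46842) = -1075/64 + 1681/46842 = -25123783/1498944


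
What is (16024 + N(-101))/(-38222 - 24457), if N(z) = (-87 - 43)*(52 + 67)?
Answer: -554/62679 ≈ -0.0088387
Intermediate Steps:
N(z) = -15470 (N(z) = -130*119 = -15470)
(16024 + N(-101))/(-38222 - 24457) = (16024 - 15470)/(-38222 - 24457) = 554/(-62679) = 554*(-1/62679) = -554/62679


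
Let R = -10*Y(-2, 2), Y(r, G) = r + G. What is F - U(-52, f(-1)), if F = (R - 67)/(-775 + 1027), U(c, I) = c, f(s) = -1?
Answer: 13037/252 ≈ 51.734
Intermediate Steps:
Y(r, G) = G + r
R = 0 (R = -10*(2 - 2) = -10*0 = 0)
F = -67/252 (F = (0 - 67)/(-775 + 1027) = -67/252 ≈ -0.26587)
F - U(-52, f(-1)) = -67/252 - 1*(-52) = -67/252 + 52 = 13037/252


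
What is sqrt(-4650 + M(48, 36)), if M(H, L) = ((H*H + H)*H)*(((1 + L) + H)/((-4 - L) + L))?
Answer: I*sqrt(2403690) ≈ 1550.4*I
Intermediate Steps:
M(H, L) = H*(H + H**2)*(-1/4 - H/4 - L/4) (M(H, L) = ((H**2 + H)*H)*((1 + H + L)/(-4)) = ((H + H**2)*H)*((1 + H + L)*(-1/4)) = (H*(H + H**2))*(-1/4 - H/4 - L/4) = H*(H + H**2)*(-1/4 - H/4 - L/4))
sqrt(-4650 + M(48, 36)) = sqrt(-4650 + (1/4)*48**2*(-1 - 1*36 - 1*48**2 - 2*48 - 1*48*36)) = sqrt(-4650 + (1/4)*2304*(-1 - 36 - 1*2304 - 96 - 1728)) = sqrt(-4650 + (1/4)*2304*(-1 - 36 - 2304 - 96 - 1728)) = sqrt(-4650 + (1/4)*2304*(-4165)) = sqrt(-4650 - 2399040) = sqrt(-2403690) = I*sqrt(2403690)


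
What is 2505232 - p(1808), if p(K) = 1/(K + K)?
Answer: 9058918911/3616 ≈ 2.5052e+6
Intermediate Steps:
p(K) = 1/(2*K)
2505232 - p(1808) = 2505232 - 1/(2*1808) = 2505232 - 1*1/3616 = 2505232 - 1/3616 = 9058918911/3616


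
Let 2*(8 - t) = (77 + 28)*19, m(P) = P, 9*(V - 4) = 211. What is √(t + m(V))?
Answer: I*√34634/6 ≈ 31.017*I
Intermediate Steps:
V = 247/9 (V = 4 + (⅑)*211 = 4 + 211/9 = 247/9 ≈ 27.444)
t = -1979/2 (t = 8 - (77 + 28)*19/2 = 8 - 105*19/2 = 8 - ½*1995 = 8 - 1995/2 = -1979/2 ≈ -989.50)
√(t + m(V)) = √(-1979/2 + 247/9) = √(-17317/18) = I*√34634/6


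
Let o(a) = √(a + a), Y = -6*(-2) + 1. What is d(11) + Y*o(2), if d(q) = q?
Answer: 37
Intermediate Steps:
Y = 13 (Y = 12 + 1 = 13)
o(a) = √2*√a (o(a) = √(2*a) = √2*√a)
d(11) + Y*o(2) = 11 + 13*(√2*√2) = 11 + 13*2 = 11 + 26 = 37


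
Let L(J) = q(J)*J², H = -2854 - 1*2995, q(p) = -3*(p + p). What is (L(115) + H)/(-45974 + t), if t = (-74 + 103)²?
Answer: 9131099/45133 ≈ 202.32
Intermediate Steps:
q(p) = -6*p
t = 841 (t = 29² = 841)
H = -5849 (H = -2854 - 2995 = -5849)
L(J) = -6*J³ (L(J) = (-6*J)*J² = -6*J³)
(L(115) + H)/(-45974 + t) = (-6*115³ - 5849)/(-45974 + 841) = (-6*1520875 - 5849)/(-45133) = (-9125250 - 5849)*(-1/45133) = -9131099*(-1/45133) = 9131099/45133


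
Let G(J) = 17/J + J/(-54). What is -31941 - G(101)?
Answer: -174196931/5454 ≈ -31939.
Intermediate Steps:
G(J) = 17/J - J/54 (G(J) = 17/J + J*(-1/54) = 17/J - J/54)
-31941 - G(101) = -31941 - (17/101 - 1/54*101) = -31941 - (17*(1/101) - 101/54) = -31941 - (17/101 - 101/54) = -31941 - 1*(-9283/5454) = -31941 + 9283/5454 = -174196931/5454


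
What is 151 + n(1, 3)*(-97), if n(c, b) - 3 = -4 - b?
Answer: 539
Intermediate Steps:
n(c, b) = -1 - b (n(c, b) = 3 + (-4 - b) = -1 - b)
151 + n(1, 3)*(-97) = 151 + (-1 - 1*3)*(-97) = 151 + (-1 - 3)*(-97) = 151 - 4*(-97) = 151 + 388 = 539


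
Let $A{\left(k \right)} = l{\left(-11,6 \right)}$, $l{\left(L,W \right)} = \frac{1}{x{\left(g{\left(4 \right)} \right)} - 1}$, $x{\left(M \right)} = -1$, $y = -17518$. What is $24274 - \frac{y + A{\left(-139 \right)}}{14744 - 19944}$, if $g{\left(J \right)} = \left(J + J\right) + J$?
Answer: $\frac{252414563}{10400} \approx 24271.0$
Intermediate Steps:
$g{\left(J \right)} = 3 J$ ($g{\left(J \right)} = 2 J + J = 3 J$)
$l{\left(L,W \right)} = - \frac{1}{2}$ ($l{\left(L,W \right)} = \frac{1}{-1 - 1} = \frac{1}{-2} = - \frac{1}{2}$)
$A{\left(k \right)} = - \frac{1}{2}$
$24274 - \frac{y + A{\left(-139 \right)}}{14744 - 19944} = 24274 - \frac{-17518 - \frac{1}{2}}{14744 - 19944} = 24274 - - \frac{35037}{2 \left(-5200\right)} = 24274 - \left(- \frac{35037}{2}\right) \left(- \frac{1}{5200}\right) = 24274 - \frac{35037}{10400} = \frac{252414563}{10400}$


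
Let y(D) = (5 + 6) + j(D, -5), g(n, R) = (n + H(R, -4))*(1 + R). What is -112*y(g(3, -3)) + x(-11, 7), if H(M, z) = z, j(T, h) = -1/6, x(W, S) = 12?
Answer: -3604/3 ≈ -1201.3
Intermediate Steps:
j(T, h) = -⅙ (j(T, h) = -1*⅙ = -⅙)
g(n, R) = (1 + R)*(-4 + n) (g(n, R) = (n - 4)*(1 + R) = (-4 + n)*(1 + R) = (1 + R)*(-4 + n))
y(D) = 65/6 (y(D) = (5 + 6) - ⅙ = 11 - ⅙ = 65/6)
-112*y(g(3, -3)) + x(-11, 7) = -112*65/6 + 12 = -3640/3 + 12 = -3604/3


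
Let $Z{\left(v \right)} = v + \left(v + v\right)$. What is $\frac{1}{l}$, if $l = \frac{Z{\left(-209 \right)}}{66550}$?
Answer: $- \frac{6050}{57} \approx -106.14$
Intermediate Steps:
$Z{\left(v \right)} = 3 v$ ($Z{\left(v \right)} = v + 2 v = 3 v$)
$l = - \frac{57}{6050}$ ($l = \frac{3 \left(-209\right)}{66550} = \left(-627\right) \frac{1}{66550} = - \frac{57}{6050} \approx -0.0094215$)
$\frac{1}{l} = \frac{1}{- \frac{57}{6050}} = - \frac{6050}{57}$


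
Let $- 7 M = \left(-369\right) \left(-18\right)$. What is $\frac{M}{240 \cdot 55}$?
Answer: $- \frac{1107}{15400} \approx -0.071883$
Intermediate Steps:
$M = - \frac{6642}{7}$ ($M = - \frac{\left(-369\right) \left(-18\right)}{7} = \left(- \frac{1}{7}\right) 6642 = - \frac{6642}{7} \approx -948.86$)
$\frac{M}{240 \cdot 55} = - \frac{6642}{7 \cdot 240 \cdot 55} = - \frac{6642}{7 \cdot 13200} = \left(- \frac{6642}{7}\right) \frac{1}{13200} = - \frac{1107}{15400}$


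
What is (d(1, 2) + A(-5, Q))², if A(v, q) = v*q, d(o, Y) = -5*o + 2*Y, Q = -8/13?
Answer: 729/169 ≈ 4.3136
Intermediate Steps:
Q = -8/13 (Q = -8*1/13 = -8/13 ≈ -0.61539)
A(v, q) = q*v
(d(1, 2) + A(-5, Q))² = ((-5*1 + 2*2) - 8/13*(-5))² = ((-5 + 4) + 40/13)² = (-1 + 40/13)² = (27/13)² = 729/169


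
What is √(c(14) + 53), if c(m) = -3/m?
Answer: √10346/14 ≈ 7.2654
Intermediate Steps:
√(c(14) + 53) = √(-3/14 + 53) = √(739/14) = √10346/14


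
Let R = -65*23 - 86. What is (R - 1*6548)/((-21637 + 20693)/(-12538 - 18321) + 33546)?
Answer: -250852811/1035196958 ≈ -0.24232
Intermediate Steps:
R = -1581 (R = -1495 - 86 = -1581)
(R - 1*6548)/((-21637 + 20693)/(-12538 - 18321) + 33546) = (-1581 - 1*6548)/((-21637 + 20693)/(-12538 - 18321) + 33546) = (-1581 - 6548)/(-944/(-30859) + 33546) = -8129/(-944*(-1/30859) + 33546) = -8129/(944/30859 + 33546) = -8129/1035196958/30859 = -8129*30859/1035196958 = -250852811/1035196958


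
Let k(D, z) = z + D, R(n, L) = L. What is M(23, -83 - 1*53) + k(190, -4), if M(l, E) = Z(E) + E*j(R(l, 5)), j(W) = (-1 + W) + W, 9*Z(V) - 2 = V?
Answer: -9476/9 ≈ -1052.9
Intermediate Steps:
Z(V) = 2/9 + V/9
j(W) = -1 + 2*W
k(D, z) = D + z
M(l, E) = 2/9 + 82*E/9 (M(l, E) = (2/9 + E/9) + E*(-1 + 2*5) = (2/9 + E/9) + E*(-1 + 10) = (2/9 + E/9) + E*9 = (2/9 + E/9) + 9*E = 2/9 + 82*E/9)
M(23, -83 - 1*53) + k(190, -4) = (2/9 + 82*(-83 - 1*53)/9) + (190 - 4) = (2/9 + 82*(-83 - 53)/9) + 186 = (2/9 + (82/9)*(-136)) + 186 = (2/9 - 11152/9) + 186 = -11150/9 + 186 = -9476/9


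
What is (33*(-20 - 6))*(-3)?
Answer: 2574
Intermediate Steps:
(33*(-20 - 6))*(-3) = (33*(-26))*(-3) = -858*(-3) = 2574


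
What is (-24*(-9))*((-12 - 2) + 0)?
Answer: -3024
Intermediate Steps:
(-24*(-9))*((-12 - 2) + 0) = 216*(-14 + 0) = 216*(-14) = -3024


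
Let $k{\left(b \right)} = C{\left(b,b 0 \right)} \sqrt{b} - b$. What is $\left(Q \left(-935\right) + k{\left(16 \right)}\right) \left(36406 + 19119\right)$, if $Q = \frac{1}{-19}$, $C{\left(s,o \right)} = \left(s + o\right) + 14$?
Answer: $\frac{161633275}{19} \approx 8.507 \cdot 10^{6}$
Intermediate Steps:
$C{\left(s,o \right)} = 14 + o + s$ ($C{\left(s,o \right)} = \left(o + s\right) + 14 = 14 + o + s$)
$Q = - \frac{1}{19} \approx -0.052632$
$k{\left(b \right)} = - b + \sqrt{b} \left(14 + b\right)$ ($k{\left(b \right)} = \left(14 + b 0 + b\right) \sqrt{b} - b = \left(14 + 0 + b\right) \sqrt{b} - b = \left(14 + b\right) \sqrt{b} - b = \sqrt{b} \left(14 + b\right) - b = - b + \sqrt{b} \left(14 + b\right)$)
$\left(Q \left(-935\right) + k{\left(16 \right)}\right) \left(36406 + 19119\right) = \left(\left(- \frac{1}{19}\right) \left(-935\right) - \left(16 - \sqrt{16} \left(14 + 16\right)\right)\right) \left(36406 + 19119\right) = \left(\frac{935}{19} + \left(-16 + 4 \cdot 30\right)\right) 55525 = \left(\frac{935}{19} + \left(-16 + 120\right)\right) 55525 = \left(\frac{935}{19} + 104\right) 55525 = \frac{2911}{19} \cdot 55525 = \frac{161633275}{19}$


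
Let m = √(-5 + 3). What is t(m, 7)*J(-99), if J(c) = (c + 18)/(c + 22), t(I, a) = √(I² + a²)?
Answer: 81*√47/77 ≈ 7.2118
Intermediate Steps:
m = I*√2 (m = √(-2) = I*√2 ≈ 1.4142*I)
J(c) = (18 + c)/(22 + c)
t(m, 7)*J(-99) = √((I*√2)² + 7²)*((18 - 99)/(22 - 99)) = √(-2 + 49)*(-81/(-77)) = √47*(-1/77*(-81)) = √47*(81/77) = 81*√47/77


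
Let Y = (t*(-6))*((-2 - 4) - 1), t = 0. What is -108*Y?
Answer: 0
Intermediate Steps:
Y = 0 (Y = (0*(-6))*((-2 - 4) - 1) = 0*(-6 - 1) = 0*(-7) = 0)
-108*Y = -108*0 = 0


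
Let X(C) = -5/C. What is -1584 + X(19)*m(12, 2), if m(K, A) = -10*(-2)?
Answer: -30196/19 ≈ -1589.3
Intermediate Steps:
m(K, A) = 20
-1584 + X(19)*m(12, 2) = -1584 - 5/19*20 = -1584 - 100/19 = -30196/19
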